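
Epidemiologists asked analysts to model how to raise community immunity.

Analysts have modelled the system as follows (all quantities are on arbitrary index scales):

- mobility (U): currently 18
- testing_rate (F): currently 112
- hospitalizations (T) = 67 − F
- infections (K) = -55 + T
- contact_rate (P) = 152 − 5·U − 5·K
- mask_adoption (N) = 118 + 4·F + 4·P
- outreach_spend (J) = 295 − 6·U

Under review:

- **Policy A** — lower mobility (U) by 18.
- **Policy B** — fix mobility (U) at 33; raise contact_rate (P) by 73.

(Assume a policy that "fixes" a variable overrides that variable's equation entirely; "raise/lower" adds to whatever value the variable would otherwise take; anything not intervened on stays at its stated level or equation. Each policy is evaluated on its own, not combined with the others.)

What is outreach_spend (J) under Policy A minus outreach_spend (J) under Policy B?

Policy A (U − 18):
  U = 18 − 18 = 0
  J = 295 − 6·0 = 295
Policy B (U := 33, P + 73):
  U = 33
  J = 295 − 6·33 = 97
J: 295 − 97 = 198

198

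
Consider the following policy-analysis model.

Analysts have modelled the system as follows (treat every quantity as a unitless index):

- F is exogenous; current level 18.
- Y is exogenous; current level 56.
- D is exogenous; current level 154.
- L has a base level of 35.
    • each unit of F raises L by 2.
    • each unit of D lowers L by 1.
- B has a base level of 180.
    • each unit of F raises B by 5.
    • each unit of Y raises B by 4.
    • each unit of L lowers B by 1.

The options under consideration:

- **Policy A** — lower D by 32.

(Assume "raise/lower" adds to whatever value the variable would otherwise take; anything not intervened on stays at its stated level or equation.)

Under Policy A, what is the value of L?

-51

Policy A (D − 32):
  F = 18
  D = 154 − 32 = 122
  L = 35 + 2·18 − 122 = -51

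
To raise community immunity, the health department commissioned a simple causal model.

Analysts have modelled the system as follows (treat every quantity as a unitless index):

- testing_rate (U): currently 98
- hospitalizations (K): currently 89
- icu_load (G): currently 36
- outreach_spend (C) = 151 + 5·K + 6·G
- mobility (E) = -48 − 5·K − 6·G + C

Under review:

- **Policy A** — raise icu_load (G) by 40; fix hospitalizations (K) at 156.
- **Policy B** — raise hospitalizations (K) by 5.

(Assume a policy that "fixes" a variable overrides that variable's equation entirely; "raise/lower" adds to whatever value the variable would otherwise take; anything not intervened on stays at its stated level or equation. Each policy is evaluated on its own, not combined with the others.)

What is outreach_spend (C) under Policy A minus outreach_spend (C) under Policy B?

550

Policy A (G + 40, K := 156):
  K = 156
  G = 36 + 40 = 76
  C = 151 + 5·156 + 6·76 = 1387
Policy B (K + 5):
  K = 89 + 5 = 94
  G = 36
  C = 151 + 5·94 + 6·36 = 837
C: 1387 − 837 = 550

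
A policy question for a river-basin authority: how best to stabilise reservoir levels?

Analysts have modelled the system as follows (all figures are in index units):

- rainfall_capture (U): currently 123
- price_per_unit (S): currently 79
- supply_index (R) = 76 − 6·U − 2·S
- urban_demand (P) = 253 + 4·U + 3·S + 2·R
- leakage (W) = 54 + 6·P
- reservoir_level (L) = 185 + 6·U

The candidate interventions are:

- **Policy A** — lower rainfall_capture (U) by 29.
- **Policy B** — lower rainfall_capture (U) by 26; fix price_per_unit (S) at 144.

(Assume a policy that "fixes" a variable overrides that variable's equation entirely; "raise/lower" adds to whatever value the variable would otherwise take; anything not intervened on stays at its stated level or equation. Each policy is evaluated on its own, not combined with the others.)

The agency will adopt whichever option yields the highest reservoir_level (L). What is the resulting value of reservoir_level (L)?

Policy A (U − 29):
  U = 123 − 29 = 94
  L = 185 + 6·94 = 749
Policy B (U − 26, S := 144):
  U = 123 − 26 = 97
  L = 185 + 6·97 = 767
Comparing — Policy A: L=749, Policy B: L=767. Highest is 767 (Policy B).

767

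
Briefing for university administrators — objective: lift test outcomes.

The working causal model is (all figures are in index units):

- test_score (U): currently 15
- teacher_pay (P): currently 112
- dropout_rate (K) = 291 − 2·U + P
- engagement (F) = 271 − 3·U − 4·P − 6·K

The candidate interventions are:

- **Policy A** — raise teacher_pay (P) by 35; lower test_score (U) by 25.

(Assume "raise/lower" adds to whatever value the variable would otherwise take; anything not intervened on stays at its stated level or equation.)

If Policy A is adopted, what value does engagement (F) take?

-3035

Policy A (P + 35, U − 25):
  U = 15 − 25 = -10
  P = 112 + 35 = 147
  K = 291 − 2·(-10) + 147 = 458
  F = 271 − 3·(-10) − 4·147 − 6·458 = -3035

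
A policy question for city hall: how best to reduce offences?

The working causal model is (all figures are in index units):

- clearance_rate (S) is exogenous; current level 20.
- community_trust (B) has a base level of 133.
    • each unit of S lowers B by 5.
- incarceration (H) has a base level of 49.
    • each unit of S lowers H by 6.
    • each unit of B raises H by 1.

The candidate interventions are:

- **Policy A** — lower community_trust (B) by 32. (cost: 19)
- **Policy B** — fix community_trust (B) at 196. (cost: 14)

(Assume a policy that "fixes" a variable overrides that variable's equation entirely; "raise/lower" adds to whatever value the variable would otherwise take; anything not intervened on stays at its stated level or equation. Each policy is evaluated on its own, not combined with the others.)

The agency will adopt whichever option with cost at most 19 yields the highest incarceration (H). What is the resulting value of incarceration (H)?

125

Policy A (B − 32):
  S = 20
  B = 133 − 5·20 (−32 from intervention) = 1
  H = 49 − 6·20 + 1 = -70
Policy B (B := 196):
  S = 20
  B = 196
  H = 49 − 6·20 + 196 = 125
Comparing — Policy A: H=-70, Policy B: H=125. Highest is 125 (Policy B).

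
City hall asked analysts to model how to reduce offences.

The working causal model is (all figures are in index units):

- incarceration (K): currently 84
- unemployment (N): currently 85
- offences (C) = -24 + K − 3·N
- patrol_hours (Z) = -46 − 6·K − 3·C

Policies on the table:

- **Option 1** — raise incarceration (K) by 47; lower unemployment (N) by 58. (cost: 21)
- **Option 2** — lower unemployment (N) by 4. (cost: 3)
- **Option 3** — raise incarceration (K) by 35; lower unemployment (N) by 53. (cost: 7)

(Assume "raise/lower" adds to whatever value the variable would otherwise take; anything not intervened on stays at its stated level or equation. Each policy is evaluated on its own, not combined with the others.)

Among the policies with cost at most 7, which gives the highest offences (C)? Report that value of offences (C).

-1

Option 2 (N − 4):
  K = 84
  N = 85 − 4 = 81
  C = -24 + 84 − 3·81 = -183
Option 3 (K + 35, N − 53):
  K = 84 + 35 = 119
  N = 85 − 53 = 32
  C = -24 + 119 − 3·32 = -1
Comparing — Option 2: C=-183, Option 3: C=-1. Highest is -1 (Option 3).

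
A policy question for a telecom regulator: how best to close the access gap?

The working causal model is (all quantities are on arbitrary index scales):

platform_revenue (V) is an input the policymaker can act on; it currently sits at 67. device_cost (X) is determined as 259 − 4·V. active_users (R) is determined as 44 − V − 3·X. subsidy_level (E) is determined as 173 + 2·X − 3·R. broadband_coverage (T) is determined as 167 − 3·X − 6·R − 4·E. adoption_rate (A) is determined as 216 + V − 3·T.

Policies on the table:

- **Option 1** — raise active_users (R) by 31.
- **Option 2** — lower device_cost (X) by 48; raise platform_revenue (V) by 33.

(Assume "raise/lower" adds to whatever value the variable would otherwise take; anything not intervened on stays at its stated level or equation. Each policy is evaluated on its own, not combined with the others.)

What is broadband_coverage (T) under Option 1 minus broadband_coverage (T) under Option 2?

Option 1 (R + 31):
  V = 67
  X = 259 − 4·67 = -9
  R = 44 − 67 − 3·(-9) (+31 from intervention) = 35
  E = 173 + 2·(-9) − 3·35 = 50
  T = 167 − 3·(-9) − 6·35 − 4·50 = -216
Option 2 (X − 48, V + 33):
  V = 67 + 33 = 100
  X = 259 − 4·100 (−48 from intervention) = -189
  R = 44 − 100 − 3·(-189) = 511
  E = 173 + 2·(-189) − 3·511 = -1738
  T = 167 − 3·(-189) − 6·511 − 4·(-1738) = 4620
T: -216 − 4620 = -4836

-4836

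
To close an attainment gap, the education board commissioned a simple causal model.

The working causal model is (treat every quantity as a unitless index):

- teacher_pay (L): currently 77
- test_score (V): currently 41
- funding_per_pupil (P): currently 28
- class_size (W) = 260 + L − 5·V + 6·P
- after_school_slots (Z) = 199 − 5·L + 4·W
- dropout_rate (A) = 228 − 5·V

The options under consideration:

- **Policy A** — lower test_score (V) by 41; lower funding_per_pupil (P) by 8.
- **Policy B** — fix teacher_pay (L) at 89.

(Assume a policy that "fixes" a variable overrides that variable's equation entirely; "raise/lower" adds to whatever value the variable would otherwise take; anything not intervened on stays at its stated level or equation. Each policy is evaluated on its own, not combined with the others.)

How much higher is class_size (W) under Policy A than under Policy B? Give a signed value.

145

Policy A (V − 41, P − 8):
  L = 77
  V = 41 − 41 = 0
  P = 28 − 8 = 20
  W = 260 + 77 − 5·0 + 6·20 = 457
Policy B (L := 89):
  L = 89
  V = 41
  P = 28
  W = 260 + 89 − 5·41 + 6·28 = 312
W: 457 − 312 = 145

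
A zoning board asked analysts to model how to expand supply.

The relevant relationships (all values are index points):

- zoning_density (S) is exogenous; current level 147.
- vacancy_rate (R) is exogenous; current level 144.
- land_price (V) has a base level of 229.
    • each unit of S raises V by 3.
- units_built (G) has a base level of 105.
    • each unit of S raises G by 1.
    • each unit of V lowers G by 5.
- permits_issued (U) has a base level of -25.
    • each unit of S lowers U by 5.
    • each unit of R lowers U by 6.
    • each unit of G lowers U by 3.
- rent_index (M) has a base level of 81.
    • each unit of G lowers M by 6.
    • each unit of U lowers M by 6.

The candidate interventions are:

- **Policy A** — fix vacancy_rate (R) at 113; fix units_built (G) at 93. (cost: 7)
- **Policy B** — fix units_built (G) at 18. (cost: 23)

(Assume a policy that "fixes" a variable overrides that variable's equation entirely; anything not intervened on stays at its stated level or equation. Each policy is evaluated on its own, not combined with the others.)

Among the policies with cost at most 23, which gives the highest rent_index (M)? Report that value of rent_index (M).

10041

Policy A (R := 113, G := 93):
  S = 147
  R = 113
  V = 229 + 3·147 = 670
  G = 93
  U = -25 − 5·147 − 6·113 − 3·93 = -1717
  M = 81 − 6·93 − 6·(-1717) = 9825
Policy B (G := 18):
  S = 147
  R = 144
  V = 229 + 3·147 = 670
  G = 18
  U = -25 − 5·147 − 6·144 − 3·18 = -1678
  M = 81 − 6·18 − 6·(-1678) = 10041
Comparing — Policy A: M=9825, Policy B: M=10041. Highest is 10041 (Policy B).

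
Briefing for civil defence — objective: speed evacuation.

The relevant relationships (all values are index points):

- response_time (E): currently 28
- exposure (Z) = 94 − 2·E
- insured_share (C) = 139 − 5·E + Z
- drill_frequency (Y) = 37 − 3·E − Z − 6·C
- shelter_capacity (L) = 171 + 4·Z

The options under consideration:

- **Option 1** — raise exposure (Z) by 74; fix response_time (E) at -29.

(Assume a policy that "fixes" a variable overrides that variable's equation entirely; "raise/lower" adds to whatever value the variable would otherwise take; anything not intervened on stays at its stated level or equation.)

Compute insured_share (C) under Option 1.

510

Option 1 (Z + 74, E := -29):
  E = -29
  Z = 94 − 2·(-29) (+74 from intervention) = 226
  C = 139 − 5·(-29) + 226 = 510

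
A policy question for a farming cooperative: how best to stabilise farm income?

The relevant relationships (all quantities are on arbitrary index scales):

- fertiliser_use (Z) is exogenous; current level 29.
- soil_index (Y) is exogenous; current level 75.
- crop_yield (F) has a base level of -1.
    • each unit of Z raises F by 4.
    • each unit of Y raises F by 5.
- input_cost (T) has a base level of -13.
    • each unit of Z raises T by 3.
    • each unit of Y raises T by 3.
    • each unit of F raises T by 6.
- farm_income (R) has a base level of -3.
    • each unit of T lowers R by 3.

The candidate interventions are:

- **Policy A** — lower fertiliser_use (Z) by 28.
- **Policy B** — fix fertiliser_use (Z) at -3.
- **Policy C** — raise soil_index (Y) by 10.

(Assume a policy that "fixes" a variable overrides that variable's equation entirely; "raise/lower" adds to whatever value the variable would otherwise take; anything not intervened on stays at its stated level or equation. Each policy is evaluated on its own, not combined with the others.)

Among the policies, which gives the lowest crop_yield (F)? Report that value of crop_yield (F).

Policy A (Z − 28):
  Z = 29 − 28 = 1
  Y = 75
  F = -1 + 4·1 + 5·75 = 378
Policy B (Z := -3):
  Z = -3
  Y = 75
  F = -1 + 4·(-3) + 5·75 = 362
Policy C (Y + 10):
  Z = 29
  Y = 75 + 10 = 85
  F = -1 + 4·29 + 5·85 = 540
Comparing — Policy A: F=378, Policy B: F=362, Policy C: F=540. Lowest is 362 (Policy B).

362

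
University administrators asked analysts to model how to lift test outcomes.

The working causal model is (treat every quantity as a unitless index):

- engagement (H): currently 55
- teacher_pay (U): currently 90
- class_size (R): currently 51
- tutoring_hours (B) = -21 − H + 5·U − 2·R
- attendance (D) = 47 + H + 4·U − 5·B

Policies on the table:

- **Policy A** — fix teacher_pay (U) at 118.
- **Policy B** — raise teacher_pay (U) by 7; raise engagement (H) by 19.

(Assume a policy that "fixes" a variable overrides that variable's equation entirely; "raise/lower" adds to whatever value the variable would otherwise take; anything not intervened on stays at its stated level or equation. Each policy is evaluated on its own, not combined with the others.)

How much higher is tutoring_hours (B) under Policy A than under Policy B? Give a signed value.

Policy A (U := 118):
  H = 55
  U = 118
  R = 51
  B = -21 − 55 + 5·118 − 2·51 = 412
Policy B (U + 7, H + 19):
  H = 55 + 19 = 74
  U = 90 + 7 = 97
  R = 51
  B = -21 − 74 + 5·97 − 2·51 = 288
B: 412 − 288 = 124

124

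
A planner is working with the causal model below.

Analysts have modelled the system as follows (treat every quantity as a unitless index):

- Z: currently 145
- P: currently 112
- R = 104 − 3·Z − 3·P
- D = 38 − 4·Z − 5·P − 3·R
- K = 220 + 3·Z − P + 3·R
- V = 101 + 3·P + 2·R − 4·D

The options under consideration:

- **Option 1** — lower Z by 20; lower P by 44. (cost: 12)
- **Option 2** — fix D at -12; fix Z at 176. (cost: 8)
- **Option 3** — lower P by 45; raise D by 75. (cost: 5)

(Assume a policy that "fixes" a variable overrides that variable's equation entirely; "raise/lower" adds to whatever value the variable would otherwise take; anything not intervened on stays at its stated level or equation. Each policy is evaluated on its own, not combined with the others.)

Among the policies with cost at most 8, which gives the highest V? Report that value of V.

-1035

Option 2 (D := -12, Z := 176):
  Z = 176
  P = 112
  R = 104 − 3·176 − 3·112 = -760
  D = -12
  V = 101 + 3·112 + 2·(-760) − 4·(-12) = -1035
Option 3 (P − 45, D + 75):
  Z = 145
  P = 112 − 45 = 67
  R = 104 − 3·145 − 3·67 = -532
  D = 38 − 4·145 − 5·67 − 3·(-532) (+75 from intervention) = 794
  V = 101 + 3·67 + 2·(-532) − 4·794 = -3938
Comparing — Option 2: V=-1035, Option 3: V=-3938. Highest is -1035 (Option 2).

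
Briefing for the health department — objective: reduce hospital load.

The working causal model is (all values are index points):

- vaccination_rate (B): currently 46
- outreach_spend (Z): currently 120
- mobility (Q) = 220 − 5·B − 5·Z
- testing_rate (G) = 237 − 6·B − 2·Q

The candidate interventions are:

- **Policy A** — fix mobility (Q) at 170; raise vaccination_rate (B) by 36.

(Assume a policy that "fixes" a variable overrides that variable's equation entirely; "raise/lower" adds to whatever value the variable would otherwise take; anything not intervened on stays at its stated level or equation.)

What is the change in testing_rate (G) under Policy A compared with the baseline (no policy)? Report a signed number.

Baseline:
  B = 46
  Z = 120
  Q = 220 − 5·46 − 5·120 = -610
  G = 237 − 6·46 − 2·(-610) = 1181
Policy A (Q := 170, B + 36):
  B = 46 + 36 = 82
  Z = 120
  Q = 170
  G = 237 − 6·82 − 2·170 = -595
Change in G: -595 − 1181 = -1776

-1776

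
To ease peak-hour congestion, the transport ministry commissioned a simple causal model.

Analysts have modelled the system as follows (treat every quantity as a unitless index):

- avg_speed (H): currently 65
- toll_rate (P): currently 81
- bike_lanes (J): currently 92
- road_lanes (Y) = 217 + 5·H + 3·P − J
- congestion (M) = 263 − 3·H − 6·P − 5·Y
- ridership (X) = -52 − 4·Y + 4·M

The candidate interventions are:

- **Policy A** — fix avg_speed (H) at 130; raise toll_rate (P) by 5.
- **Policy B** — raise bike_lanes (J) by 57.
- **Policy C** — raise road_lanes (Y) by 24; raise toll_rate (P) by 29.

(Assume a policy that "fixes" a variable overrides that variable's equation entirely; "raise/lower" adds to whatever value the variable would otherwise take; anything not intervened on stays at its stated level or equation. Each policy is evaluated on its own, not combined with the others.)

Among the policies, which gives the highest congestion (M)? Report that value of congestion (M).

-3598

Policy A (H := 130, P + 5):
  H = 130
  P = 81 + 5 = 86
  J = 92
  Y = 217 + 5·130 + 3·86 − 92 = 1033
  M = 263 − 3·130 − 6·86 − 5·1033 = -5808
Policy B (J + 57):
  H = 65
  P = 81
  J = 92 + 57 = 149
  Y = 217 + 5·65 + 3·81 − 149 = 636
  M = 263 − 3·65 − 6·81 − 5·636 = -3598
Policy C (Y + 24, P + 29):
  H = 65
  P = 81 + 29 = 110
  J = 92
  Y = 217 + 5·65 + 3·110 − 92 (+24 from intervention) = 804
  M = 263 − 3·65 − 6·110 − 5·804 = -4612
Comparing — Policy A: M=-5808, Policy B: M=-3598, Policy C: M=-4612. Highest is -3598 (Policy B).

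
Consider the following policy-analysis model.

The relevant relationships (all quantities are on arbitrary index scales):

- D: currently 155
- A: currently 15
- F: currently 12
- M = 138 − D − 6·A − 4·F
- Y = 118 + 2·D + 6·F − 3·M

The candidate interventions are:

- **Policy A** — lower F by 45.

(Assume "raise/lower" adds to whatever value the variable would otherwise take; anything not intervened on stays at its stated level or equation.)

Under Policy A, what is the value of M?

25

Policy A (F − 45):
  D = 155
  A = 15
  F = 12 − 45 = -33
  M = 138 − 155 − 6·15 − 4·(-33) = 25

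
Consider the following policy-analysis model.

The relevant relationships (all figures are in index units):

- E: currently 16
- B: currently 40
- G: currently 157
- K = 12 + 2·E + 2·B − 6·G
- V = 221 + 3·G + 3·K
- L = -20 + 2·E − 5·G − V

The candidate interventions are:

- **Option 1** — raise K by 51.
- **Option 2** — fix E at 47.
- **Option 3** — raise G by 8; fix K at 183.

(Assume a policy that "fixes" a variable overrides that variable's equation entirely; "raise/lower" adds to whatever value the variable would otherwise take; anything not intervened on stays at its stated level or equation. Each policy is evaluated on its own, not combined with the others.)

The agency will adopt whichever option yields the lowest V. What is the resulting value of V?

Option 1 (K + 51):
  E = 16
  B = 40
  G = 157
  K = 12 + 2·16 + 2·40 − 6·157 (+51 from intervention) = -767
  V = 221 + 3·157 + 3·(-767) = -1609
Option 2 (E := 47):
  E = 47
  B = 40
  G = 157
  K = 12 + 2·47 + 2·40 − 6·157 = -756
  V = 221 + 3·157 + 3·(-756) = -1576
Option 3 (G + 8, K := 183):
  E = 16
  B = 40
  G = 157 + 8 = 165
  K = 183
  V = 221 + 3·165 + 3·183 = 1265
Comparing — Option 1: V=-1609, Option 2: V=-1576, Option 3: V=1265. Lowest is -1609 (Option 1).

-1609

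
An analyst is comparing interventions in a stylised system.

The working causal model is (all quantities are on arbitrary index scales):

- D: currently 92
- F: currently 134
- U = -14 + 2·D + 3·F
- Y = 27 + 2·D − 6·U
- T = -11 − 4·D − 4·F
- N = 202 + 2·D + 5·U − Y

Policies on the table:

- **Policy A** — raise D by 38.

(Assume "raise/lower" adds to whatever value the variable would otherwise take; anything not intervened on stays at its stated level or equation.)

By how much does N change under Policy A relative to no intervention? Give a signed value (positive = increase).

836

Baseline:
  D = 92
  F = 134
  U = -14 + 2·92 + 3·134 = 572
  Y = 27 + 2·92 − 6·572 = -3221
  N = 202 + 2·92 + 5·572 − (-3221) = 6467
Policy A (D + 38):
  D = 92 + 38 = 130
  F = 134
  U = -14 + 2·130 + 3·134 = 648
  Y = 27 + 2·130 − 6·648 = -3601
  N = 202 + 2·130 + 5·648 − (-3601) = 7303
Change in N: 7303 − 6467 = 836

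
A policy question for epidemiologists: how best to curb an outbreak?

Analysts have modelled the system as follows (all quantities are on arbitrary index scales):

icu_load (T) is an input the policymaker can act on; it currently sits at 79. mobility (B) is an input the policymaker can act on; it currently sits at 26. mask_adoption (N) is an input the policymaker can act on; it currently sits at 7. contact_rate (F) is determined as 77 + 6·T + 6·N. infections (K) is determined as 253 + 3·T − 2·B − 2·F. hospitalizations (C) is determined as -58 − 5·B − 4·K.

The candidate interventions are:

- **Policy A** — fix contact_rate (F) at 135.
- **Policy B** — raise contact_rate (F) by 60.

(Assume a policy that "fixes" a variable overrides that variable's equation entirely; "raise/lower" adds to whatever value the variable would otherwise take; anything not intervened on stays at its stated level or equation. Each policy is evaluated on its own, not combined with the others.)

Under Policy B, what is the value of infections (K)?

Policy B (F + 60):
  T = 79
  B = 26
  N = 7
  F = 77 + 6·79 + 6·7 (+60 from intervention) = 653
  K = 253 + 3·79 − 2·26 − 2·653 = -868

-868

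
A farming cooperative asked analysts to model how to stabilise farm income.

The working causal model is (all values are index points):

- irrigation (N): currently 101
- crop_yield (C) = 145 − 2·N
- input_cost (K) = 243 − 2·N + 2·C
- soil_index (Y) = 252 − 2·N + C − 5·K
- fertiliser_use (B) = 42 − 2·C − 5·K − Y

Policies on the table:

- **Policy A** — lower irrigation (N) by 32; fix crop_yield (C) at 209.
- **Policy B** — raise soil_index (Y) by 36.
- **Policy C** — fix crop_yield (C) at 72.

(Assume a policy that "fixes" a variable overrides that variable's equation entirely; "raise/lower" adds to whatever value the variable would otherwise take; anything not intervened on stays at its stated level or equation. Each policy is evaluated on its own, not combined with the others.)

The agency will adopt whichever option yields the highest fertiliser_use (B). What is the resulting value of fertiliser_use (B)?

127

Policy A (N − 32, C := 209):
  N = 101 − 32 = 69
  C = 209
  K = 243 − 2·69 + 2·209 = 523
  Y = 252 − 2·69 + 209 − 5·523 = -2292
  B = 42 − 2·209 − 5·523 − (-2292) = -699
Policy B (Y + 36):
  N = 101
  C = 145 − 2·101 = -57
  K = 243 − 2·101 + 2·(-57) = -73
  Y = 252 − 2·101 + (-57) − 5·(-73) (+36 from intervention) = 394
  B = 42 − 2·(-57) − 5·(-73) − 394 = 127
Policy C (C := 72):
  N = 101
  C = 72
  K = 243 − 2·101 + 2·72 = 185
  Y = 252 − 2·101 + 72 − 5·185 = -803
  B = 42 − 2·72 − 5·185 − (-803) = -224
Comparing — Policy A: B=-699, Policy B: B=127, Policy C: B=-224. Highest is 127 (Policy B).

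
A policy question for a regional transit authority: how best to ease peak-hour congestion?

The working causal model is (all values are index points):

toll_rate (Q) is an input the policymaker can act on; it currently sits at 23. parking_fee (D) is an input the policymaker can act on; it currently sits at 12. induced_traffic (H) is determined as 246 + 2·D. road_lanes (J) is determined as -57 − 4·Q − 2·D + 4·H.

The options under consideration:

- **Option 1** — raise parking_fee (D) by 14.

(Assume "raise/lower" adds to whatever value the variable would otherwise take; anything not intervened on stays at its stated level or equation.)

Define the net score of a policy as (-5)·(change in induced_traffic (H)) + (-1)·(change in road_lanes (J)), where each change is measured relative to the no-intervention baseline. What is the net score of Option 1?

Baseline:
  Q = 23
  D = 12
  H = 246 + 2·12 = 270
  J = -57 − 4·23 − 2·12 + 4·270 = 907
Option 1 (D + 14):
  Q = 23
  D = 12 + 14 = 26
  H = 246 + 2·26 = 298
  J = -57 − 4·23 − 2·26 + 4·298 = 991
ΔH = 298 − 270 = 28; ΔJ = 991 − 907 = 84
Score = (-5)·28 + (-1)·84 = -224

-224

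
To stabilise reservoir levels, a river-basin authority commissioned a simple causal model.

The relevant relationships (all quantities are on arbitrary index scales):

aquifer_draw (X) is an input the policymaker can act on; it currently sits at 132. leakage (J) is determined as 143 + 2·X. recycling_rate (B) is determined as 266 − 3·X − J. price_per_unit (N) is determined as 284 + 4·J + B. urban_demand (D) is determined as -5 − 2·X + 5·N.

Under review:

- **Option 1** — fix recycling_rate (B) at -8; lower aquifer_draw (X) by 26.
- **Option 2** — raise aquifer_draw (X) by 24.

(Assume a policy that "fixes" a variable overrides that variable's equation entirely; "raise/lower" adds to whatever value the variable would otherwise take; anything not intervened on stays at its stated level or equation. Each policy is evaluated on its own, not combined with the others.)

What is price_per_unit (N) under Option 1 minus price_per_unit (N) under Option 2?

249

Option 1 (B := -8, X − 26):
  X = 132 − 26 = 106
  J = 143 + 2·106 = 355
  B = -8
  N = 284 + 4·355 + (-8) = 1696
Option 2 (X + 24):
  X = 132 + 24 = 156
  J = 143 + 2·156 = 455
  B = 266 − 3·156 − 455 = -657
  N = 284 + 4·455 + (-657) = 1447
N: 1696 − 1447 = 249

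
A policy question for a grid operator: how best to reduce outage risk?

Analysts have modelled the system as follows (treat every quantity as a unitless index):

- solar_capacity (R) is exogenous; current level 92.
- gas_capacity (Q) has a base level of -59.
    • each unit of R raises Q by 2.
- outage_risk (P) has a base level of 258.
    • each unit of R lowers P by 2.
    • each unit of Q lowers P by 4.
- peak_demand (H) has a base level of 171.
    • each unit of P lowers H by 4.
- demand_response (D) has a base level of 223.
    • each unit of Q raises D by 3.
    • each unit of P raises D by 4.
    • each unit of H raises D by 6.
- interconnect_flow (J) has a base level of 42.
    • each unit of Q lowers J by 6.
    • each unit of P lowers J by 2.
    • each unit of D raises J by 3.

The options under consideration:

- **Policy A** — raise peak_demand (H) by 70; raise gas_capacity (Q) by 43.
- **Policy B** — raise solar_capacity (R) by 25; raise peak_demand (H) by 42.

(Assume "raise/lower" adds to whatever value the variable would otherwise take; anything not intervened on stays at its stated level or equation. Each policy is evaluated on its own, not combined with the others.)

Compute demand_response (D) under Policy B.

15546

Policy B (R + 25, H + 42):
  R = 92 + 25 = 117
  Q = -59 + 2·117 = 175
  P = 258 − 2·117 − 4·175 = -676
  H = 171 − 4·(-676) (+42 from intervention) = 2917
  D = 223 + 3·175 + 4·(-676) + 6·2917 = 15546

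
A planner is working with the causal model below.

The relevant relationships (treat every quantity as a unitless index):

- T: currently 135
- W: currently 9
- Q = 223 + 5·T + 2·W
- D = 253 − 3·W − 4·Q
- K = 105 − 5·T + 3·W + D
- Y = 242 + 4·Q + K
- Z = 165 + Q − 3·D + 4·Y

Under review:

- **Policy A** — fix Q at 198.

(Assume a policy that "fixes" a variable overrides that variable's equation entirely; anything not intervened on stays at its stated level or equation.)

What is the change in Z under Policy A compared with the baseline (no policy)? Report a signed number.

Baseline:
  T = 135
  W = 9
  Q = 223 + 5·135 + 2·9 = 916
  D = 253 − 3·9 − 4·916 = -3438
  K = 105 − 5·135 + 3·9 + (-3438) = -3981
  Y = 242 + 4·916 + (-3981) = -75
  Z = 165 + 916 − 3·(-3438) + 4·(-75) = 11095
Policy A (Q := 198):
  T = 135
  W = 9
  Q = 198
  D = 253 − 3·9 − 4·198 = -566
  K = 105 − 5·135 + 3·9 + (-566) = -1109
  Y = 242 + 4·198 + (-1109) = -75
  Z = 165 + 198 − 3·(-566) + 4·(-75) = 1761
Change in Z: 1761 − 11095 = -9334

-9334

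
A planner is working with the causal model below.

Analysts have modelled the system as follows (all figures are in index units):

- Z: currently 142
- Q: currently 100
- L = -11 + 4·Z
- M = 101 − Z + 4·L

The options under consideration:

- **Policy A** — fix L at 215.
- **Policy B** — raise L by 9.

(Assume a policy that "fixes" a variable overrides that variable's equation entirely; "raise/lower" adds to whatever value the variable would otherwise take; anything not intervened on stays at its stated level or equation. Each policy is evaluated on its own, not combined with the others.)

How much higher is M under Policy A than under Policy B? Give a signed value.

Policy A (L := 215):
  Z = 142
  L = 215
  M = 101 − 142 + 4·215 = 819
Policy B (L + 9):
  Z = 142
  L = -11 + 4·142 (+9 from intervention) = 566
  M = 101 − 142 + 4·566 = 2223
M: 819 − 2223 = -1404

-1404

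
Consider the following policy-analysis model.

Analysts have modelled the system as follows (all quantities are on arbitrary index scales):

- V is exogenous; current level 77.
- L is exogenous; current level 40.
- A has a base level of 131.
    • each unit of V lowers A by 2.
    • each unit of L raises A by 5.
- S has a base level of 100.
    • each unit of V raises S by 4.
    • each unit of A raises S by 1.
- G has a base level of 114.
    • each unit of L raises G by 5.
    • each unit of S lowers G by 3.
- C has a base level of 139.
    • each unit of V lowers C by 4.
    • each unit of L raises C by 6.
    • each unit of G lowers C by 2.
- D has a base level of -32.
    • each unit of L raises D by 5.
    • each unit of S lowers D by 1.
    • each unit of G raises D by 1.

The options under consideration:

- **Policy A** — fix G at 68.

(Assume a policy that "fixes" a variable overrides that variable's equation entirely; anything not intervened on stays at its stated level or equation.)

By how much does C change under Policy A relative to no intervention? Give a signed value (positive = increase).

-3018

Baseline:
  V = 77
  L = 40
  A = 131 − 2·77 + 5·40 = 177
  S = 100 + 4·77 + 177 = 585
  G = 114 + 5·40 − 3·585 = -1441
  C = 139 − 4·77 + 6·40 − 2·(-1441) = 2953
Policy A (G := 68):
  V = 77
  L = 40
  A = 131 − 2·77 + 5·40 = 177
  S = 100 + 4·77 + 177 = 585
  G = 68
  C = 139 − 4·77 + 6·40 − 2·68 = -65
Change in C: -65 − 2953 = -3018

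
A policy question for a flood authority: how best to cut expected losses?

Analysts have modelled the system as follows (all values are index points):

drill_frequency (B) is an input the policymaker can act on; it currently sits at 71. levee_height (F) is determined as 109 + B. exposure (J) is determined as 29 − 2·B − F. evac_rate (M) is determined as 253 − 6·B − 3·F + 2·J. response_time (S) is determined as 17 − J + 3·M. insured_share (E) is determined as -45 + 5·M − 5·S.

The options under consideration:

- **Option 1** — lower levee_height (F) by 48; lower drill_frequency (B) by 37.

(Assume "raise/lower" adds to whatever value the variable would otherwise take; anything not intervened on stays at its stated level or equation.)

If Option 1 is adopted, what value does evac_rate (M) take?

-504

Option 1 (F − 48, B − 37):
  B = 71 − 37 = 34
  F = 109 + 34 (−48 from intervention) = 95
  J = 29 − 2·34 − 95 = -134
  M = 253 − 6·34 − 3·95 + 2·(-134) = -504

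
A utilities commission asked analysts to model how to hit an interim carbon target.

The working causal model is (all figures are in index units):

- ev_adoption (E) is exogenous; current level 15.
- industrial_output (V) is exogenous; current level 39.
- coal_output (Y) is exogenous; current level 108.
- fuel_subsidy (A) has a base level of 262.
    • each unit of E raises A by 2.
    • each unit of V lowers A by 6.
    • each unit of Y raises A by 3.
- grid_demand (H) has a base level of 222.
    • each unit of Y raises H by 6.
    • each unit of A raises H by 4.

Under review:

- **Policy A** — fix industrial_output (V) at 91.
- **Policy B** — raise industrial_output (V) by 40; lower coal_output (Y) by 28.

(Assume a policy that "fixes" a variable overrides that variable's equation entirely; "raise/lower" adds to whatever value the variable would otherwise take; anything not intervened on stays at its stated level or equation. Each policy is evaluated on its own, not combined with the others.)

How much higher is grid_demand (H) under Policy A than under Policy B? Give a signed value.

216

Policy A (V := 91):
  E = 15
  V = 91
  Y = 108
  A = 262 + 2·15 − 6·91 + 3·108 = 70
  H = 222 + 6·108 + 4·70 = 1150
Policy B (V + 40, Y − 28):
  E = 15
  V = 39 + 40 = 79
  Y = 108 − 28 = 80
  A = 262 + 2·15 − 6·79 + 3·80 = 58
  H = 222 + 6·80 + 4·58 = 934
H: 1150 − 934 = 216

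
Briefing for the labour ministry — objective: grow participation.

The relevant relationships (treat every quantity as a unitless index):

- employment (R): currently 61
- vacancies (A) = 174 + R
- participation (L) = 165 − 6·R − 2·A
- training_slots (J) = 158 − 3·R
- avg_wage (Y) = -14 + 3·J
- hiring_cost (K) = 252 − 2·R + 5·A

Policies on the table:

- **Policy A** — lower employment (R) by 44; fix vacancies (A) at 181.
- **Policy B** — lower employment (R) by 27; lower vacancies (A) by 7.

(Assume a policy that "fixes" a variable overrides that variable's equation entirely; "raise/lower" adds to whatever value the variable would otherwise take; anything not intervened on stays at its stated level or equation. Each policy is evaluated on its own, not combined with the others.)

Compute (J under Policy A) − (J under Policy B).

51

Policy A (R − 44, A := 181):
  R = 61 − 44 = 17
  J = 158 − 3·17 = 107
Policy B (R − 27, A − 7):
  R = 61 − 27 = 34
  J = 158 − 3·34 = 56
J: 107 − 56 = 51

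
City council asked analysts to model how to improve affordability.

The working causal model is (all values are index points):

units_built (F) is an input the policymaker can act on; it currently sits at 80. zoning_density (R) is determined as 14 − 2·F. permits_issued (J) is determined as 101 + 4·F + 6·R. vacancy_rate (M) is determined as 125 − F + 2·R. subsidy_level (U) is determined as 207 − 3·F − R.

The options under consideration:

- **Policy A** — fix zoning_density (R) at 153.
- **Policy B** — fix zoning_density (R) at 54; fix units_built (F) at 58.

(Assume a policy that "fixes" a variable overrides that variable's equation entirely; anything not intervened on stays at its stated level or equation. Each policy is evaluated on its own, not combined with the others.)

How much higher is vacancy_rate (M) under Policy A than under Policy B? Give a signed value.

Policy A (R := 153):
  F = 80
  R = 153
  M = 125 − 80 + 2·153 = 351
Policy B (R := 54, F := 58):
  F = 58
  R = 54
  M = 125 − 58 + 2·54 = 175
M: 351 − 175 = 176

176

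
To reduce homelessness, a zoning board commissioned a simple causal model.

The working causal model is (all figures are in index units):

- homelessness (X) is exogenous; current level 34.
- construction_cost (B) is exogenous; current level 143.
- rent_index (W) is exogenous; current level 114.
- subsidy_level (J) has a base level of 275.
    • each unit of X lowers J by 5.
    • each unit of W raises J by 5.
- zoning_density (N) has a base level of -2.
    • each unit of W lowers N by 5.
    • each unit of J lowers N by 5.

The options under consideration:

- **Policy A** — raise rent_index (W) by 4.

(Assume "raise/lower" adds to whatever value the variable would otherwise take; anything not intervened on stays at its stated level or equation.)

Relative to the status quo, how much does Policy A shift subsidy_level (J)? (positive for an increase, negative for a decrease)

20

Baseline:
  X = 34
  W = 114
  J = 275 − 5·34 + 5·114 = 675
Policy A (W + 4):
  X = 34
  W = 114 + 4 = 118
  J = 275 − 5·34 + 5·118 = 695
Change in J: 695 − 675 = 20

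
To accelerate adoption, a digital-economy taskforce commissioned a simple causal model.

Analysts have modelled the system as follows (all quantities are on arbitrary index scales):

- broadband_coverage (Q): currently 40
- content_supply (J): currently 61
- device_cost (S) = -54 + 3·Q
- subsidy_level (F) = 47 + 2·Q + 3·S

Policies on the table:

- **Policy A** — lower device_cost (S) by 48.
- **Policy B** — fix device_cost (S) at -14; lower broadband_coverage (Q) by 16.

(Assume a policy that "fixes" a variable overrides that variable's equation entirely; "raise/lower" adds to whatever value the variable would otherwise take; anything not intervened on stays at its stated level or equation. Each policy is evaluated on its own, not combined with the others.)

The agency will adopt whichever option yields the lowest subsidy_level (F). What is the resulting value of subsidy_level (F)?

Policy A (S − 48):
  Q = 40
  S = -54 + 3·40 (−48 from intervention) = 18
  F = 47 + 2·40 + 3·18 = 181
Policy B (S := -14, Q − 16):
  Q = 40 − 16 = 24
  S = -14
  F = 47 + 2·24 + 3·(-14) = 53
Comparing — Policy A: F=181, Policy B: F=53. Lowest is 53 (Policy B).

53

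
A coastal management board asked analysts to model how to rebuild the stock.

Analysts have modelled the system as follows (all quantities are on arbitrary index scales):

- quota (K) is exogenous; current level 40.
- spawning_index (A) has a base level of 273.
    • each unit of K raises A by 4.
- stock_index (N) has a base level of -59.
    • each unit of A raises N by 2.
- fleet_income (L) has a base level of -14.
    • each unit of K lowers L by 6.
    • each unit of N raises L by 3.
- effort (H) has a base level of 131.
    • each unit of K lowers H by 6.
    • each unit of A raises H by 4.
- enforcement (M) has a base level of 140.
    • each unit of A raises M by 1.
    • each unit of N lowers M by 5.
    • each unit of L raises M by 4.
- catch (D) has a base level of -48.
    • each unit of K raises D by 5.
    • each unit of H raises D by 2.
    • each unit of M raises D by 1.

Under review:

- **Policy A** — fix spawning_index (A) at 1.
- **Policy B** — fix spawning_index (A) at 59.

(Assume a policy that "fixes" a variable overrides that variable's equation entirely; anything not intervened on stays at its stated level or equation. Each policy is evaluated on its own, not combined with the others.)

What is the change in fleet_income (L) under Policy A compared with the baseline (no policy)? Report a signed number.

Baseline:
  K = 40
  A = 273 + 4·40 = 433
  N = -59 + 2·433 = 807
  L = -14 − 6·40 + 3·807 = 2167
Policy A (A := 1):
  K = 40
  A = 1
  N = -59 + 2·1 = -57
  L = -14 − 6·40 + 3·(-57) = -425
Change in L: -425 − 2167 = -2592

-2592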